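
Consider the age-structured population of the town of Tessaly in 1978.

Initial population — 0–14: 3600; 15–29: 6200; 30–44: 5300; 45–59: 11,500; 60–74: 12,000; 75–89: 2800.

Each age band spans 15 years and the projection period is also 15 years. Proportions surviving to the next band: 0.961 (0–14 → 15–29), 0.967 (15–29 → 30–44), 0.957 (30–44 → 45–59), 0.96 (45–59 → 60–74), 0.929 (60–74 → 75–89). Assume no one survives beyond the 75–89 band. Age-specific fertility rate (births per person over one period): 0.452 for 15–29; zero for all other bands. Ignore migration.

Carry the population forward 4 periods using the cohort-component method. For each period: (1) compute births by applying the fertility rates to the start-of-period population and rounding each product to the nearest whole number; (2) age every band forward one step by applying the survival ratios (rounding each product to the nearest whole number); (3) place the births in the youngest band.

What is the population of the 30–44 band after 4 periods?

1453

— Period 1 —
Births: 6200 * 0.452 = 2802
15–29: 3600 * 0.961 = 3460
30–44: 6200 * 0.967 = 5995
45–59: 5300 * 0.957 = 5072
60–74: 11500 * 0.96 = 11040
75–89: 12000 * 0.929 = 11148
→ [2802, 3460, 5995, 5072, 11040, 11148]
— Period 2 —
Births: 3460 * 0.452 = 1564
15–29: 2802 * 0.961 = 2693
30–44: 3460 * 0.967 = 3346
45–59: 5995 * 0.957 = 5737
60–74: 5072 * 0.96 = 4869
75–89: 11040 * 0.929 = 10256
→ [1564, 2693, 3346, 5737, 4869, 10256]
— Period 3 —
Births: 2693 * 0.452 = 1217
15–29: 1564 * 0.961 = 1503
30–44: 2693 * 0.967 = 2604
45–59: 3346 * 0.957 = 3202
60–74: 5737 * 0.96 = 5508
75–89: 4869 * 0.929 = 4523
→ [1217, 1503, 2604, 3202, 5508, 4523]
— Period 4 —
Births: 1503 * 0.452 = 679
15–29: 1217 * 0.961 = 1170
30–44: 1503 * 0.967 = 1453
45–59: 2604 * 0.957 = 2492
60–74: 3202 * 0.96 = 3074
75–89: 5508 * 0.929 = 5117
→ [679, 1170, 1453, 2492, 3074, 5117]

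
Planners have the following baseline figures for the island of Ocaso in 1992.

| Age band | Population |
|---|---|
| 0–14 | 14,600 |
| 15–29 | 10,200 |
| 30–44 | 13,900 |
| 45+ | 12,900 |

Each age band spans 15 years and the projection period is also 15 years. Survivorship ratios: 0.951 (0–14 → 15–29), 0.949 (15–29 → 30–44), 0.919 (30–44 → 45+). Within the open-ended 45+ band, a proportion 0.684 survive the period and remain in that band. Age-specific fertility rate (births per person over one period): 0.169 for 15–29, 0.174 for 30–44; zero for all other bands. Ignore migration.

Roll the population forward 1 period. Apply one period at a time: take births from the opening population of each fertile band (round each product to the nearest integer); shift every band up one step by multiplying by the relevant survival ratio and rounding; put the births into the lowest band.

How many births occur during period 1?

4143

Period 1:
Births: 10200 × 0.169 = 1724 ; 13900 × 0.174 = 2419 → total 4143
15–29: 14600 × 0.951 = 13885
30–44: 10200 × 0.949 = 9680
45+: 13900 × 0.919 + 12900 × 0.684 = 12774 + 8824 = 21598
Giving 4143 / 13885 / 9680 / 21598.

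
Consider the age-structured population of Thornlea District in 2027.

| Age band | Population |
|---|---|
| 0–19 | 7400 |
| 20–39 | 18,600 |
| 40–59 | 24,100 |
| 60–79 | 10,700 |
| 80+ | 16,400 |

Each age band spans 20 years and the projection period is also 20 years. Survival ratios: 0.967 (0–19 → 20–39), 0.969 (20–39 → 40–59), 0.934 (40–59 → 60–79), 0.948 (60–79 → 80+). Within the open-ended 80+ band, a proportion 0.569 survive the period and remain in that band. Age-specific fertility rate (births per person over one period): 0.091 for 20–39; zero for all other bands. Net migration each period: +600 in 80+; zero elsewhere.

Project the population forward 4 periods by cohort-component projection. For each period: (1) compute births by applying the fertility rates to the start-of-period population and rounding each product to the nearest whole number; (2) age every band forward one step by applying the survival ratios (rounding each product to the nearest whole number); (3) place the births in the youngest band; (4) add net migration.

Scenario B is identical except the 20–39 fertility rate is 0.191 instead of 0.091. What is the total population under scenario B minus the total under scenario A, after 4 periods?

[period 1]
Births: 18600 * 0.091 = 1693
20–39: 7400 * 0.967 = 7156
40–59: 18600 * 0.969 = 18023
60–79: 24100 * 0.934 = 22509
80+: 10700 * 0.948 + 16400 * 0.569 = 10144 + 9332 = 19476
Net migration: 80+ + 600 → 20076
→ [1693, 7156, 18023, 22509, 20076]
[period 2]
Births: 7156 * 0.091 = 651
20–39: 1693 * 0.967 = 1637
40–59: 7156 * 0.969 = 6934
60–79: 18023 * 0.934 = 16833
80+: 22509 * 0.948 + 20076 * 0.569 = 21339 + 11423 = 32762
Net migration: 80+ + 600 → 33362
→ [651, 1637, 6934, 16833, 33362]
[period 3]
Births: 1637 * 0.091 = 149
20–39: 651 * 0.967 = 630
40–59: 1637 * 0.969 = 1586
60–79: 6934 * 0.934 = 6476
80+: 16833 * 0.948 + 33362 * 0.569 = 15958 + 18983 = 34941
Net migration: 80+ + 600 → 35541
→ [149, 630, 1586, 6476, 35541]
[period 4]
Births: 630 * 0.091 = 57
20–39: 149 * 0.967 = 144
40–59: 630 * 0.969 = 610
60–79: 1586 * 0.934 = 1481
80+: 6476 * 0.948 + 35541 * 0.569 = 6139 + 20223 = 26362
Net migration: 80+ + 600 → 26962
→ [57, 144, 610, 1481, 26962]
Scenario A total after 4 periods: 29254
Scenario B projection —
[period 1]
Births: 18600 * 0.191 = 3553
20–39: 7400 * 0.967 = 7156
40–59: 18600 * 0.969 = 18023
60–79: 24100 * 0.934 = 22509
80+: 10700 * 0.948 + 16400 * 0.569 = 10144 + 9332 = 19476
Net migration: 80+ + 600 → 20076
→ [3553, 7156, 18023, 22509, 20076]
[period 2]
Births: 7156 * 0.191 = 1367
20–39: 3553 * 0.967 = 3436
40–59: 7156 * 0.969 = 6934
60–79: 18023 * 0.934 = 16833
80+: 22509 * 0.948 + 20076 * 0.569 = 21339 + 11423 = 32762
Net migration: 80+ + 600 → 33362
→ [1367, 3436, 6934, 16833, 33362]
[period 3]
Births: 3436 * 0.191 = 656
20–39: 1367 * 0.967 = 1322
40–59: 3436 * 0.969 = 3329
60–79: 6934 * 0.934 = 6476
80+: 16833 * 0.948 + 33362 * 0.569 = 15958 + 18983 = 34941
Net migration: 80+ + 600 → 35541
→ [656, 1322, 3329, 6476, 35541]
[period 4]
Births: 1322 * 0.191 = 253
20–39: 656 * 0.967 = 634
40–59: 1322 * 0.969 = 1281
60–79: 3329 * 0.934 = 3109
80+: 6476 * 0.948 + 35541 * 0.569 = 6139 + 20223 = 26362
Net migration: 80+ + 600 → 26962
→ [253, 634, 1281, 3109, 26962]
Scenario B total after 4 periods: 32239
Difference B − A = 32239 − 29254 = 2985

2985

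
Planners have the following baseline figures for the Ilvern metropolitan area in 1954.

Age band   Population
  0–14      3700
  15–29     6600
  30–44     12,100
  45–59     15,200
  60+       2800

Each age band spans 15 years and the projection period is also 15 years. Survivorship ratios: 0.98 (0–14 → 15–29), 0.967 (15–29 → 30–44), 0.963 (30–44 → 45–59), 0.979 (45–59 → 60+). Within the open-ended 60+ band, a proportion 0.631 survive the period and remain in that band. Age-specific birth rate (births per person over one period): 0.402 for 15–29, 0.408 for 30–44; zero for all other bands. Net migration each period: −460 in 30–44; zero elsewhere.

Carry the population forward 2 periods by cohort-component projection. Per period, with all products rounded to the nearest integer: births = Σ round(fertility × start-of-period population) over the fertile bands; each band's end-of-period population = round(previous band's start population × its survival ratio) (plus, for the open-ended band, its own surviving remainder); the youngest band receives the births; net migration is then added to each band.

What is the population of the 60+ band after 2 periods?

Call the bands 1 to 5, youngest first.
Period 1.
Births: 6600 * 0.402 = 2653, 12100 * 0.408 = 4937 — total 7590
Band 2: 3700 * 0.98 = 3626
Band 3: 6600 * 0.967 = 6382
Band 4: 12100 * 0.963 = 11652
Band 5: 15200 * 0.979 + 2800 * 0.631 = 14881 + 1767 = 16648
Net migration: Band 3 − 460 → 5922
Population now: 0–14=7590, 15–29=3626, 30–44=5922, 45–59=11652, 60+=16648
Period 2.
Births: 3626 * 0.402 = 1458, 5922 * 0.408 = 2416 — total 3874
Band 2: 7590 * 0.98 = 7438
Band 3: 3626 * 0.967 = 3506
Band 4: 5922 * 0.963 = 5703
Band 5: 11652 * 0.979 + 16648 * 0.631 = 11407 + 10505 = 21912
Net migration: Band 3 − 460 → 3046
Population now: 0–14=3874, 15–29=7438, 30–44=3046, 45–59=5703, 60+=21912

21912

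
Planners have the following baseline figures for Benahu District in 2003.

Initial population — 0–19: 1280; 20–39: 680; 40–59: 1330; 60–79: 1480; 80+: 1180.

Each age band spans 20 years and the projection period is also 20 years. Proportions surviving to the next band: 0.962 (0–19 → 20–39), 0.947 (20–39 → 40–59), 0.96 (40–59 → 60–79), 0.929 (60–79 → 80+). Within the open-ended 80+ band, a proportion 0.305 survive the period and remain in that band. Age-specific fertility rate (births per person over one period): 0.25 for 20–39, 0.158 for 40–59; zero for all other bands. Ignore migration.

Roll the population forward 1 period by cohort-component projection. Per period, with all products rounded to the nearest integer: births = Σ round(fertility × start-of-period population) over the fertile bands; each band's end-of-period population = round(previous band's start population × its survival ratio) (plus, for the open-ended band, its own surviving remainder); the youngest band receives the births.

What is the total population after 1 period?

After projecting period 1:
Births: 680 × 0.25 = 170, 1330 × 0.158 = 210 → total 380
20–39: 1280 × 0.962 = 1231
40–59: 680 × 0.947 = 644
60–79: 1330 × 0.96 = 1277
80+: 1480 × 0.929 + 1180 × 0.305 = 1375 + 360 = 1735
Giving 380 / 1231 / 644 / 1277 / 1735.
Total after period 1: 380 + 1231 + 644 + 1277 + 1735 = 5267

5267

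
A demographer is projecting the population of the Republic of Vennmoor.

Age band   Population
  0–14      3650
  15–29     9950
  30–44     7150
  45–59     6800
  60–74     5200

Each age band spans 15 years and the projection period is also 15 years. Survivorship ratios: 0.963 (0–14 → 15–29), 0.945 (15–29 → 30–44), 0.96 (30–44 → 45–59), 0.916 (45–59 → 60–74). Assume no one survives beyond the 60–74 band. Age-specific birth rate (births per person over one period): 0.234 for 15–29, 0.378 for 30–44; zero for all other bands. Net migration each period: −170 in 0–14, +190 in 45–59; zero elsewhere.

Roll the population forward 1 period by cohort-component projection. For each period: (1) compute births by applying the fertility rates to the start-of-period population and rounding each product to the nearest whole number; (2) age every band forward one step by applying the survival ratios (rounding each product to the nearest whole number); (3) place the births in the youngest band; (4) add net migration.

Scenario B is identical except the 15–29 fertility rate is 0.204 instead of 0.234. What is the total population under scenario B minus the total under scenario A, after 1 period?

Numbering the groups 1..5 from youngest to oldest:
[period 1]
Births: 9950 × 0.234 = 2328 ; 7150 × 0.378 = 2703 → 5031
Group 2: 3650 × 0.963 = 3515
Group 3: 9950 × 0.945 = 9403
Group 4: 7150 × 0.96 = 6864
Group 5: 6800 × 0.916 = 6229
Net migration: Group 1 − 170 → 4861; Group 4 + 190 → 7054
Population now: 0–14=4861, 15–29=3515, 30–44=9403, 45–59=7054, 60–74=6229
Scenario A total after 1 period: 31062
Scenario B projection —
[period 1]
Births: 9950 × 0.204 = 2030 ; 7150 × 0.378 = 2703 → 4733
Group 2: 3650 × 0.963 = 3515
Group 3: 9950 × 0.945 = 9403
Group 4: 7150 × 0.96 = 6864
Group 5: 6800 × 0.916 = 6229
Net migration: Group 1 − 170 → 4563; Group 4 + 190 → 7054
Population now: 0–14=4563, 15–29=3515, 30–44=9403, 45–59=7054, 60–74=6229
Scenario B total after 1 period: 30764
Difference B − A = 30764 − 31062 = -298

-298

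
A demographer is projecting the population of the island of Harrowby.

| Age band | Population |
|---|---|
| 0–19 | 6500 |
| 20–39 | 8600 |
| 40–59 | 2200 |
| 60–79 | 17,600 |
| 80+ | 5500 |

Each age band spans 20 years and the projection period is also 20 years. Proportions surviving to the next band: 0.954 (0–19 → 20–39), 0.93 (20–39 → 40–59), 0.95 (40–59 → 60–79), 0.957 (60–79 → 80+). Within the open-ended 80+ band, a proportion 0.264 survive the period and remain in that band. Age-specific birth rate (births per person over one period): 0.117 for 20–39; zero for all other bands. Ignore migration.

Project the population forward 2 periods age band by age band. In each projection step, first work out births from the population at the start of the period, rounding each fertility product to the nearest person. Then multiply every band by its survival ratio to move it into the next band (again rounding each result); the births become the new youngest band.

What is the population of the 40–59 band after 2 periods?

5767

(Groups numbered youngest = 1 to oldest = 5.)
Period 1.
Births: 8600 × 0.117 = 1006
Group 2: 6500 × 0.954 = 6201
Group 3: 8600 × 0.93 = 7998
Group 4: 2200 × 0.95 = 2090
Group 5: 17600 × 0.957 + 5500 × 0.264 = 16843 + 1452 = 18295
→ [1006, 6201, 7998, 2090, 18295]
Period 2.
Births: 6201 × 0.117 = 726
Group 2: 1006 × 0.954 = 960
Group 3: 6201 × 0.93 = 5767
Group 4: 7998 × 0.95 = 7598
Group 5: 2090 × 0.957 + 18295 × 0.264 = 2000 + 4830 = 6830
→ [726, 960, 5767, 7598, 6830]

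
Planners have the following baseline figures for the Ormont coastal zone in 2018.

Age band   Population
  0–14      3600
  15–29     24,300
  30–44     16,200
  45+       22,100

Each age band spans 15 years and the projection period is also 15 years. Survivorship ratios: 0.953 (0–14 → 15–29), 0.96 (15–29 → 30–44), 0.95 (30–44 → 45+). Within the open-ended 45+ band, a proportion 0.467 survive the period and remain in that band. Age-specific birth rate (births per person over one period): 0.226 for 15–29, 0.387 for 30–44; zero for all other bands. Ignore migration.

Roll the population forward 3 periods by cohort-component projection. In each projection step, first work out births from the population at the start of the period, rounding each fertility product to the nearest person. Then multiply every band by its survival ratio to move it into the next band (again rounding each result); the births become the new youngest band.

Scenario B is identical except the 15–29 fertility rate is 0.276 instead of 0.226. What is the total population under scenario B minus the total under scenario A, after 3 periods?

Let group 1 be 0–14 through group 4 = 45+.
— Period 1 —
Births: 24300 × 0.226 = 5492 ; 16200 × 0.387 = 6269 — total 11761
Group 2: 3600 × 0.953 = 3431
Group 3: 24300 × 0.96 = 23328
Group 4: 16200 × 0.95 + 22100 × 0.467 = 15390 + 10321 = 25711
Giving 11761 / 3431 / 23328 / 25711.
— Period 2 —
Births: 3431 × 0.226 = 775 ; 23328 × 0.387 = 9028 — total 9803
Group 2: 11761 × 0.953 = 11208
Group 3: 3431 × 0.96 = 3294
Group 4: 23328 × 0.95 + 25711 × 0.467 = 22162 + 12007 = 34169
Giving 9803 / 11208 / 3294 / 34169.
— Period 3 —
Births: 11208 × 0.226 = 2533 ; 3294 × 0.387 = 1275 — total 3808
Group 2: 9803 × 0.953 = 9342
Group 3: 11208 × 0.96 = 10760
Group 4: 3294 × 0.95 + 34169 × 0.467 = 3129 + 15957 = 19086
Giving 3808 / 9342 / 10760 / 19086.
Scenario A total after 3 periods: 42996
Scenario B projection —
— Period 1 —
Births: 24300 × 0.276 = 6707 ; 16200 × 0.387 = 6269 — total 12976
Group 2: 3600 × 0.953 = 3431
Group 3: 24300 × 0.96 = 23328
Group 4: 16200 × 0.95 + 22100 × 0.467 = 15390 + 10321 = 25711
Giving 12976 / 3431 / 23328 / 25711.
— Period 2 —
Births: 3431 × 0.276 = 947 ; 23328 × 0.387 = 9028 — total 9975
Group 2: 12976 × 0.953 = 12366
Group 3: 3431 × 0.96 = 3294
Group 4: 23328 × 0.95 + 25711 × 0.467 = 22162 + 12007 = 34169
Giving 9975 / 12366 / 3294 / 34169.
— Period 3 —
Births: 12366 × 0.276 = 3413 ; 3294 × 0.387 = 1275 — total 4688
Group 2: 9975 × 0.953 = 9506
Group 3: 12366 × 0.96 = 11871
Group 4: 3294 × 0.95 + 34169 × 0.467 = 3129 + 15957 = 19086
Giving 4688 / 9506 / 11871 / 19086.
Scenario B total after 3 periods: 45151
Difference B − A = 45151 − 42996 = 2155

2155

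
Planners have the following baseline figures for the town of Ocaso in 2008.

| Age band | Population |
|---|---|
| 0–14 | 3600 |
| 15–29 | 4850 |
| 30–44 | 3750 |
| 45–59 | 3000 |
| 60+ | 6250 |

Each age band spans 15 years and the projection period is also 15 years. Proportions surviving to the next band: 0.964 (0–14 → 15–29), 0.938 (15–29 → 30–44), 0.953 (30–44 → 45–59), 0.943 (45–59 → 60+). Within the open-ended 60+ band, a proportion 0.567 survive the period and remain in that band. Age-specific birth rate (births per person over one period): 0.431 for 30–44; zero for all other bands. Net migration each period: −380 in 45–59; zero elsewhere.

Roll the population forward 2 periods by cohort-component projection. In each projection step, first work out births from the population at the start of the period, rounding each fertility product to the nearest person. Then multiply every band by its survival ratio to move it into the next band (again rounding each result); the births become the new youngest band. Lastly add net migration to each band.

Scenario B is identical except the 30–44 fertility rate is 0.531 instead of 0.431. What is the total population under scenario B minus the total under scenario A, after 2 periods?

Let group 1 be 0–14 through group 5 = 60+.
After projecting period 1:
Births: 3750 × 0.431 = 1616
Group 2: 3600 × 0.964 = 3470
Group 3: 4850 × 0.938 = 4549
Group 4: 3750 × 0.953 = 3574
Group 5: 3000 × 0.943 + 6250 × 0.567 = 2829 + 3544 = 6373
Net migration: Group 4 − 380 → 3194
Population now: 0–14=1616, 15–29=3470, 30–44=4549, 45–59=3194, 60+=6373
After projecting period 2:
Births: 4549 × 0.431 = 1961
Group 2: 1616 × 0.964 = 1558
Group 3: 3470 × 0.938 = 3255
Group 4: 4549 × 0.953 = 4335
Group 5: 3194 × 0.943 + 6373 × 0.567 = 3012 + 3613 = 6625
Net migration: Group 4 − 380 → 3955
Population now: 0–14=1961, 15–29=1558, 30–44=3255, 45–59=3955, 60+=6625
Scenario A total after 2 periods: 17354
Scenario B projection —
After projecting period 1:
Births: 3750 × 0.531 = 1991
Group 2: 3600 × 0.964 = 3470
Group 3: 4850 × 0.938 = 4549
Group 4: 3750 × 0.953 = 3574
Group 5: 3000 × 0.943 + 6250 × 0.567 = 2829 + 3544 = 6373
Net migration: Group 4 − 380 → 3194
Population now: 0–14=1991, 15–29=3470, 30–44=4549, 45–59=3194, 60+=6373
After projecting period 2:
Births: 4549 × 0.531 = 2416
Group 2: 1991 × 0.964 = 1919
Group 3: 3470 × 0.938 = 3255
Group 4: 4549 × 0.953 = 4335
Group 5: 3194 × 0.943 + 6373 × 0.567 = 3012 + 3613 = 6625
Net migration: Group 4 − 380 → 3955
Population now: 0–14=2416, 15–29=1919, 30–44=3255, 45–59=3955, 60+=6625
Scenario B total after 2 periods: 18170
Difference B − A = 18170 − 17354 = 816

816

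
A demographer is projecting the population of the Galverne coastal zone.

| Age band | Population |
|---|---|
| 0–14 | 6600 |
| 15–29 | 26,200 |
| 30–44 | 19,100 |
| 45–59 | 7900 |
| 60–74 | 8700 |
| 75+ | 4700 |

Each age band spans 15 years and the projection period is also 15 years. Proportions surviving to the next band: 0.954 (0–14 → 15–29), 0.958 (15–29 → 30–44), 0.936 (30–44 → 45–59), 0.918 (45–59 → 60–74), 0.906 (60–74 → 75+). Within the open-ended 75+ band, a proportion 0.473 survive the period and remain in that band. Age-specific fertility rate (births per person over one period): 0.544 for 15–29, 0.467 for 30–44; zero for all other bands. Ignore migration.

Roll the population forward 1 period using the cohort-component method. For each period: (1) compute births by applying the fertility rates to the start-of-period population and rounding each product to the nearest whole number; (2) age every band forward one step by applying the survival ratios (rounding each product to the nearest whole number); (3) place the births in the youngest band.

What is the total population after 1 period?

After projecting period 1:
Births: 26200 × 0.544 = 14253 ; 19100 × 0.467 = 8920 — total 23173
15–29: 6600 × 0.954 = 6296
30–44: 26200 × 0.958 = 25100
45–59: 19100 × 0.936 = 17878
60–74: 7900 × 0.918 = 7252
75+: 8700 × 0.906 + 4700 × 0.473 = 7882 + 2223 = 10105
→ [23173, 6296, 25100, 17878, 7252, 10105]
Total after period 1: 23173 + 6296 + 25100 + 17878 + 7252 + 10105 = 89804

89804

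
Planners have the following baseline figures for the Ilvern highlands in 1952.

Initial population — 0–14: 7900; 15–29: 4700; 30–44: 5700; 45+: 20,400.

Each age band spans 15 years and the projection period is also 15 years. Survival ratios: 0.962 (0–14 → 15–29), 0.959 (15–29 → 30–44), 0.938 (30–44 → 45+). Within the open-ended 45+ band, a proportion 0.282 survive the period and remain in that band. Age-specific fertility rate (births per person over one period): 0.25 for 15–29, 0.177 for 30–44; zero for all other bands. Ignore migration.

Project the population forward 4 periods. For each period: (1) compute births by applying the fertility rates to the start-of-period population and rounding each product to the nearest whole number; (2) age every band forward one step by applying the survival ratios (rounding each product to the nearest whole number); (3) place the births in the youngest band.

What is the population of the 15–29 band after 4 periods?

(Groups numbered youngest = 1 to oldest = 4.)
[period 1]
Births: 4700 * 0.25 = 1175, 5700 * 0.177 = 1009 ⇒ total 2184
Group 2: 7900 * 0.962 = 7600
Group 3: 4700 * 0.959 = 4507
Group 4: 5700 * 0.938 + 20400 * 0.282 = 5347 + 5753 = 11100
End of period: [2184, 7600, 4507, 11100]
[period 2]
Births: 7600 * 0.25 = 1900, 4507 * 0.177 = 798 ⇒ total 2698
Group 2: 2184 * 0.962 = 2101
Group 3: 7600 * 0.959 = 7288
Group 4: 4507 * 0.938 + 11100 * 0.282 = 4228 + 3130 = 7358
End of period: [2698, 2101, 7288, 7358]
[period 3]
Births: 2101 * 0.25 = 525, 7288 * 0.177 = 1290 ⇒ total 1815
Group 2: 2698 * 0.962 = 2595
Group 3: 2101 * 0.959 = 2015
Group 4: 7288 * 0.938 + 7358 * 0.282 = 6836 + 2075 = 8911
End of period: [1815, 2595, 2015, 8911]
[period 4]
Births: 2595 * 0.25 = 649, 2015 * 0.177 = 357 ⇒ total 1006
Group 2: 1815 * 0.962 = 1746
Group 3: 2595 * 0.959 = 2489
Group 4: 2015 * 0.938 + 8911 * 0.282 = 1890 + 2513 = 4403
End of period: [1006, 1746, 2489, 4403]

1746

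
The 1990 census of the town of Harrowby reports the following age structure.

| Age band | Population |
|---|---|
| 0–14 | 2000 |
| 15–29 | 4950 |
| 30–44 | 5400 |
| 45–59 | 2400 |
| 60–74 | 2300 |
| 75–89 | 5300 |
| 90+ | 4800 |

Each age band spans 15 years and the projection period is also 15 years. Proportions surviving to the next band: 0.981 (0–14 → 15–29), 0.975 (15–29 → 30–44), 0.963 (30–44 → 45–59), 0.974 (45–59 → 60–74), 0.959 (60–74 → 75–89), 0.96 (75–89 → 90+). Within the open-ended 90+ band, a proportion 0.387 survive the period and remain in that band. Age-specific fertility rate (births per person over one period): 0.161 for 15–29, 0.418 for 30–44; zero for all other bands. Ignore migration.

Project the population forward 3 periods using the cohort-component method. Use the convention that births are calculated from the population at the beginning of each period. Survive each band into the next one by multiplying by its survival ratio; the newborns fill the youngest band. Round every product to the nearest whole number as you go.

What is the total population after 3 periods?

21729

[period 1]
Births: 4950 × 0.161 = 797  |  5400 × 0.418 = 2257 ⇒ total 3054
15–29: 2000 × 0.981 = 1962
30–44: 4950 × 0.975 = 4826
45–59: 5400 × 0.963 = 5200
60–74: 2400 × 0.974 = 2338
75–89: 2300 × 0.959 = 2206
90+: 5300 × 0.96 + 4800 × 0.387 = 5088 + 1858 = 6946
Giving 3054 / 1962 / 4826 / 5200 / 2338 / 2206 / 6946.
[period 2]
Births: 1962 × 0.161 = 316  |  4826 × 0.418 = 2017 ⇒ total 2333
15–29: 3054 × 0.981 = 2996
30–44: 1962 × 0.975 = 1913
45–59: 4826 × 0.963 = 4647
60–74: 5200 × 0.974 = 5065
75–89: 2338 × 0.959 = 2242
90+: 2206 × 0.96 + 6946 × 0.387 = 2118 + 2688 = 4806
Giving 2333 / 2996 / 1913 / 4647 / 5065 / 2242 / 4806.
[period 3]
Births: 2996 × 0.161 = 482  |  1913 × 0.418 = 800 ⇒ total 1282
15–29: 2333 × 0.981 = 2289
30–44: 2996 × 0.975 = 2921
45–59: 1913 × 0.963 = 1842
60–74: 4647 × 0.974 = 4526
75–89: 5065 × 0.959 = 4857
90+: 2242 × 0.96 + 4806 × 0.387 = 2152 + 1860 = 4012
Giving 1282 / 2289 / 2921 / 1842 / 4526 / 4857 / 4012.
Total after period 3: 1282 + 2289 + 2921 + 1842 + 4526 + 4857 + 4012 = 21729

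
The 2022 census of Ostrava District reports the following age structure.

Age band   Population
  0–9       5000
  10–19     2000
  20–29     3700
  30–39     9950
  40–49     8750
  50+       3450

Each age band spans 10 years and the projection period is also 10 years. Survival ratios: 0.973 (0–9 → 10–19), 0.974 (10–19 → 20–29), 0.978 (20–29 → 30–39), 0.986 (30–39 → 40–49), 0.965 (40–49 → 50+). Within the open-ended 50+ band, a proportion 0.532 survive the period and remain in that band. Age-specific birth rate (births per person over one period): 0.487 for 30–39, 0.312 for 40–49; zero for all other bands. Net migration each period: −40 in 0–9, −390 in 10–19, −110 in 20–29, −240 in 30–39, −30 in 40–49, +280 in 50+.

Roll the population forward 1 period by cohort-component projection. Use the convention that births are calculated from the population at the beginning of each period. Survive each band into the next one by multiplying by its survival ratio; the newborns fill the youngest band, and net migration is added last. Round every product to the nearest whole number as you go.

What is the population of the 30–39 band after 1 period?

— Period 1 —
Births: 9950 * 0.487 = 4846  |  8750 * 0.312 = 2730 → total 7576
10–19: 5000 * 0.973 = 4865
20–29: 2000 * 0.974 = 1948
30–39: 3700 * 0.978 = 3619
40–49: 9950 * 0.986 = 9811
50+: 8750 * 0.965 + 3450 * 0.532 = 8444 + 1835 = 10279
Net migration: 0–9 − 40 → 7536; 10–19 − 390 → 4475; 20–29 − 110 → 1838; 30–39 − 240 → 3379; 40–49 − 30 → 9781; 50+ + 280 → 10559
Giving 7536 / 4475 / 1838 / 3379 / 9781 / 10559.

3379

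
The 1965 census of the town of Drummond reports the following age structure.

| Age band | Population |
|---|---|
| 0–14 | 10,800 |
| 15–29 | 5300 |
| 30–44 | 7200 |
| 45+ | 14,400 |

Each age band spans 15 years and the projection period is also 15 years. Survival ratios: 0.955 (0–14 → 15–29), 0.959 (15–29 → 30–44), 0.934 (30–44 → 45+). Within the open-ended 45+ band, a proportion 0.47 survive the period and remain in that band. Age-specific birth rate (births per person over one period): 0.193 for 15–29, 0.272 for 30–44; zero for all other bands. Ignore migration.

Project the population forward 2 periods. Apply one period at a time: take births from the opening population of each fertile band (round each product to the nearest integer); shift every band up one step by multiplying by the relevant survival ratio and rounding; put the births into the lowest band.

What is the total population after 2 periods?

27202

[period 1]
Births: 5300 × 0.193 = 1023 ; 7200 × 0.272 = 1958 → 2981
15–29: 10800 × 0.955 = 10314
30–44: 5300 × 0.959 = 5083
45+: 7200 × 0.934 + 14400 × 0.47 = 6725 + 6768 = 13493
Giving 2981 / 10314 / 5083 / 13493.
[period 2]
Births: 10314 × 0.193 = 1991 ; 5083 × 0.272 = 1383 → 3374
15–29: 2981 × 0.955 = 2847
30–44: 10314 × 0.959 = 9891
45+: 5083 × 0.934 + 13493 × 0.47 = 4748 + 6342 = 11090
Giving 3374 / 2847 / 9891 / 11090.
Total after period 2: 3374 + 2847 + 9891 + 11090 = 27202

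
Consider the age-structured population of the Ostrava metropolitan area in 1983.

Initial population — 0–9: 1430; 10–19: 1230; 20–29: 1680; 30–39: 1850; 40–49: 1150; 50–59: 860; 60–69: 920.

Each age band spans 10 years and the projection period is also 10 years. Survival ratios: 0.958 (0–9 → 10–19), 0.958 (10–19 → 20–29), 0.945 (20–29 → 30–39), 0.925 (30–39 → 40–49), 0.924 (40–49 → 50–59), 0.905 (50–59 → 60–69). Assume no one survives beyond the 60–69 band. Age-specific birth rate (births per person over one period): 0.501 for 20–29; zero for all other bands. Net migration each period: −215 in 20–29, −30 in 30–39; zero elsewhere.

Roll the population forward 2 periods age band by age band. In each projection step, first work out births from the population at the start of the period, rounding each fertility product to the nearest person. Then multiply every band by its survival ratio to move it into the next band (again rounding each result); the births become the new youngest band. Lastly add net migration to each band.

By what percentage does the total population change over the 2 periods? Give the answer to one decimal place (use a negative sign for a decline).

After projecting period 1:
Births: 1680 × 0.501 = 842
10–19: 1430 × 0.958 = 1370
20–29: 1230 × 0.958 = 1178
30–39: 1680 × 0.945 = 1588
40–49: 1850 × 0.925 = 1711
50–59: 1150 × 0.924 = 1063
60–69: 860 × 0.905 = 778
Net migration: 20–29 − 215 → 963; 30–39 − 30 → 1558
→ [842, 1370, 963, 1558, 1711, 1063, 778]
After projecting period 2:
Births: 963 × 0.501 = 482
10–19: 842 × 0.958 = 807
20–29: 1370 × 0.958 = 1312
30–39: 963 × 0.945 = 910
40–49: 1558 × 0.925 = 1441
50–59: 1711 × 0.924 = 1581
60–69: 1063 × 0.905 = 962
Net migration: 20–29 − 215 → 1097; 30–39 − 30 → 880
→ [482, 807, 1097, 880, 1441, 1581, 962]
Total: 9120 → 7250; change = -1870; percentage change = -20.5%

-20.5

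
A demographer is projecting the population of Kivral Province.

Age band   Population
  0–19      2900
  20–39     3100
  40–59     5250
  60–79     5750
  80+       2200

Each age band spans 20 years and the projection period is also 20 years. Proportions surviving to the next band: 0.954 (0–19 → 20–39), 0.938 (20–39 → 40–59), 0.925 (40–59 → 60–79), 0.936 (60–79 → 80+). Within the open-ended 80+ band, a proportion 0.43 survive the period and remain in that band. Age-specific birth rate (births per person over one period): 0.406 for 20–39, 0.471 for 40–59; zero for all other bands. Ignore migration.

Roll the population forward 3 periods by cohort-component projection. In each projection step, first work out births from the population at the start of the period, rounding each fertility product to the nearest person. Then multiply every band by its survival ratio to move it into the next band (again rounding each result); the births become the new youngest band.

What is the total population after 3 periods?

Call the groups 1 to 5, youngest first.
[period 1]
Births: 3100 × 0.406 = 1259, 5250 × 0.471 = 2473 → 3732
Group 2: 2900 × 0.954 = 2767
Group 3: 3100 × 0.938 = 2908
Group 4: 5250 × 0.925 = 4856
Group 5: 5750 × 0.936 + 2200 × 0.43 = 5382 + 946 = 6328
End of period: [3732, 2767, 2908, 4856, 6328]
[period 2]
Births: 2767 × 0.406 = 1123, 2908 × 0.471 = 1370 → 2493
Group 2: 3732 × 0.954 = 3560
Group 3: 2767 × 0.938 = 2595
Group 4: 2908 × 0.925 = 2690
Group 5: 4856 × 0.936 + 6328 × 0.43 = 4545 + 2721 = 7266
End of period: [2493, 3560, 2595, 2690, 7266]
[period 3]
Births: 3560 × 0.406 = 1445, 2595 × 0.471 = 1222 → 2667
Group 2: 2493 × 0.954 = 2378
Group 3: 3560 × 0.938 = 3339
Group 4: 2595 × 0.925 = 2400
Group 5: 2690 × 0.936 + 7266 × 0.43 = 2518 + 3124 = 5642
End of period: [2667, 2378, 3339, 2400, 5642]
Total after period 3: 2667 + 2378 + 3339 + 2400 + 5642 = 16426

16426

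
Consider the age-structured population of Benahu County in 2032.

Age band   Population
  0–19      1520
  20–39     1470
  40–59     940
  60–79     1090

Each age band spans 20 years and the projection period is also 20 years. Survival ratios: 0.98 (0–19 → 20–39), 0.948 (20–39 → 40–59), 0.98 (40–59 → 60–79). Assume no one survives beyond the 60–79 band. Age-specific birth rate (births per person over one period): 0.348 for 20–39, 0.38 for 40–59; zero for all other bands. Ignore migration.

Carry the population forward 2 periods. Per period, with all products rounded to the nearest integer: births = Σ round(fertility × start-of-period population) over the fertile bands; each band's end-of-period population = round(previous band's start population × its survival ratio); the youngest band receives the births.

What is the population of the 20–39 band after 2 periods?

Let band 1 be 0–19 through band 4 = 60–79.
Period 1:
Births: 1470 × 0.348 = 512  |  940 × 0.38 = 357 ⇒ total 869
Band 2: 1520 × 0.98 = 1490
Band 3: 1470 × 0.948 = 1394
Band 4: 940 × 0.98 = 921
Population now: 0–19=869, 20–39=1490, 40–59=1394, 60–79=921
Period 2:
Births: 1490 × 0.348 = 519  |  1394 × 0.38 = 530 ⇒ total 1049
Band 2: 869 × 0.98 = 852
Band 3: 1490 × 0.948 = 1413
Band 4: 1394 × 0.98 = 1366
Population now: 0–19=1049, 20–39=852, 40–59=1413, 60–79=1366

852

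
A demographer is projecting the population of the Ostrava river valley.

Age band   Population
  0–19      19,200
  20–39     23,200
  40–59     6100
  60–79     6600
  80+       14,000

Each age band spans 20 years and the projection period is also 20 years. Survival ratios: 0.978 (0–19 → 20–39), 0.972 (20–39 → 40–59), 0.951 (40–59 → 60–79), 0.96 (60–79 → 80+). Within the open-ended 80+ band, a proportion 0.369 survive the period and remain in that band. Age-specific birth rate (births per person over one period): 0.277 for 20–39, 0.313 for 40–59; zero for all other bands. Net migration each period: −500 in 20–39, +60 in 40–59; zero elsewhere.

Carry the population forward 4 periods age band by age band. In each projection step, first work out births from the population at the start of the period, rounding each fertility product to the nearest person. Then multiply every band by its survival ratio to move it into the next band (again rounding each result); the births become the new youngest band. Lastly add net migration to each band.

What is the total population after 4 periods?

Numbering the bands 1..5 from youngest to oldest:
[period 1]
Births: 23200 * 0.277 = 6426  |  6100 * 0.313 = 1909 ⇒ total 8335
Band 2: 19200 * 0.978 = 18778
Band 3: 23200 * 0.972 = 22550
Band 4: 6100 * 0.951 = 5801
Band 5: 6600 * 0.96 + 14000 * 0.369 = 6336 + 5166 = 11502
Net migration: Band 2 − 500 → 18278; Band 3 + 60 → 22610
End of period: [8335, 18278, 22610, 5801, 11502]
[period 2]
Births: 18278 * 0.277 = 5063  |  22610 * 0.313 = 7077 ⇒ total 12140
Band 2: 8335 * 0.978 = 8152
Band 3: 18278 * 0.972 = 17766
Band 4: 22610 * 0.951 = 21502
Band 5: 5801 * 0.96 + 11502 * 0.369 = 5569 + 4244 = 9813
Net migration: Band 2 − 500 → 7652; Band 3 + 60 → 17826
End of period: [12140, 7652, 17826, 21502, 9813]
[period 3]
Births: 7652 * 0.277 = 2120  |  17826 * 0.313 = 5580 ⇒ total 7700
Band 2: 12140 * 0.978 = 11873
Band 3: 7652 * 0.972 = 7438
Band 4: 17826 * 0.951 = 16953
Band 5: 21502 * 0.96 + 9813 * 0.369 = 20642 + 3621 = 24263
Net migration: Band 2 − 500 → 11373; Band 3 + 60 → 7498
End of period: [7700, 11373, 7498, 16953, 24263]
[period 4]
Births: 11373 * 0.277 = 3150  |  7498 * 0.313 = 2347 ⇒ total 5497
Band 2: 7700 * 0.978 = 7531
Band 3: 11373 * 0.972 = 11055
Band 4: 7498 * 0.951 = 7131
Band 5: 16953 * 0.96 + 24263 * 0.369 = 16275 + 8953 = 25228
Net migration: Band 2 − 500 → 7031; Band 3 + 60 → 11115
End of period: [5497, 7031, 11115, 7131, 25228]
Total after period 4: 5497 + 7031 + 11115 + 7131 + 25228 = 56002

56002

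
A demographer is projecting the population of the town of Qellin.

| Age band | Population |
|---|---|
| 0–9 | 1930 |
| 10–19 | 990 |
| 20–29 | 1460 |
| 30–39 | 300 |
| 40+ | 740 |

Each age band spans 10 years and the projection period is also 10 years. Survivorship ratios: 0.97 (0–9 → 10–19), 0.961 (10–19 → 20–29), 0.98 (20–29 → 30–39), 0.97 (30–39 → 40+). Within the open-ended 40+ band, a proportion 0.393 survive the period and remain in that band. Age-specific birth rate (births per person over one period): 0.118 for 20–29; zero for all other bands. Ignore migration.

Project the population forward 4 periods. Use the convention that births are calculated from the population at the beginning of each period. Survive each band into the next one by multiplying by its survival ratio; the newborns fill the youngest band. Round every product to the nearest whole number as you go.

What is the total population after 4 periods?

2802

(Bands numbered youngest = 1 to oldest = 5.)
Period 1.
Births: 1460 × 0.118 = 172
Band 2: 1930 × 0.97 = 1872
Band 3: 990 × 0.961 = 951
Band 4: 1460 × 0.98 = 1431
Band 5: 300 × 0.97 + 740 × 0.393 = 291 + 291 = 582
Giving 172 / 1872 / 951 / 1431 / 582.
Period 2.
Births: 951 × 0.118 = 112
Band 2: 172 × 0.97 = 167
Band 3: 1872 × 0.961 = 1799
Band 4: 951 × 0.98 = 932
Band 5: 1431 × 0.97 + 582 × 0.393 = 1388 + 229 = 1617
Giving 112 / 167 / 1799 / 932 / 1617.
Period 3.
Births: 1799 × 0.118 = 212
Band 2: 112 × 0.97 = 109
Band 3: 167 × 0.961 = 160
Band 4: 1799 × 0.98 = 1763
Band 5: 932 × 0.97 + 1617 × 0.393 = 904 + 635 = 1539
Giving 212 / 109 / 160 / 1763 / 1539.
Period 4.
Births: 160 × 0.118 = 19
Band 2: 212 × 0.97 = 206
Band 3: 109 × 0.961 = 105
Band 4: 160 × 0.98 = 157
Band 5: 1763 × 0.97 + 1539 × 0.393 = 1710 + 605 = 2315
Giving 19 / 206 / 105 / 157 / 2315.
Total after period 4: 19 + 206 + 105 + 157 + 2315 = 2802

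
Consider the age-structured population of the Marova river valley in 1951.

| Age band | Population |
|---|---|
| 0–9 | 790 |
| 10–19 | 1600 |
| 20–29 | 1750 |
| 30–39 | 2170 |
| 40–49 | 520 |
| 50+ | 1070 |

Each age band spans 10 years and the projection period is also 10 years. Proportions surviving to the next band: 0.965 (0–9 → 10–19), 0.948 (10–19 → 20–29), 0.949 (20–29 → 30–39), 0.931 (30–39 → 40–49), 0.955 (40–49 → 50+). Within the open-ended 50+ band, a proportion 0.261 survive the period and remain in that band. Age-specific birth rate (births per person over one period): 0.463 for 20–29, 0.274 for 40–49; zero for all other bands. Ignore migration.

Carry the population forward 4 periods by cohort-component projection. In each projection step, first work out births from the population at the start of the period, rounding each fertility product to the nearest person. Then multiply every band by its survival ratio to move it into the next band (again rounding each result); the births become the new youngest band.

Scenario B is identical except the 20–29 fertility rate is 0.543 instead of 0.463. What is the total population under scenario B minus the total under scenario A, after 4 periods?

Let band 1 be 0–9 through band 6 = 50+.
Period 1.
Births: 1750 * 0.463 = 810  |  520 * 0.274 = 142 ⇒ total 952
Band 2: 790 * 0.965 = 762
Band 3: 1600 * 0.948 = 1517
Band 4: 1750 * 0.949 = 1661
Band 5: 2170 * 0.931 = 2020
Band 6: 520 * 0.955 + 1070 * 0.261 = 497 + 279 = 776
End of period: [952, 762, 1517, 1661, 2020, 776]
Period 2.
Births: 1517 * 0.463 = 702  |  2020 * 0.274 = 553 ⇒ total 1255
Band 2: 952 * 0.965 = 919
Band 3: 762 * 0.948 = 722
Band 4: 1517 * 0.949 = 1440
Band 5: 1661 * 0.931 = 1546
Band 6: 2020 * 0.955 + 776 * 0.261 = 1929 + 203 = 2132
End of period: [1255, 919, 722, 1440, 1546, 2132]
Period 3.
Births: 722 * 0.463 = 334  |  1546 * 0.274 = 424 ⇒ total 758
Band 2: 1255 * 0.965 = 1211
Band 3: 919 * 0.948 = 871
Band 4: 722 * 0.949 = 685
Band 5: 1440 * 0.931 = 1341
Band 6: 1546 * 0.955 + 2132 * 0.261 = 1476 + 556 = 2032
End of period: [758, 1211, 871, 685, 1341, 2032]
Period 4.
Births: 871 * 0.463 = 403  |  1341 * 0.274 = 367 ⇒ total 770
Band 2: 758 * 0.965 = 731
Band 3: 1211 * 0.948 = 1148
Band 4: 871 * 0.949 = 827
Band 5: 685 * 0.931 = 638
Band 6: 1341 * 0.955 + 2032 * 0.261 = 1281 + 530 = 1811
End of period: [770, 731, 1148, 827, 638, 1811]
Scenario A total after 4 periods: 5925
Scenario B projection —
Period 1.
Births: 1750 * 0.543 = 950  |  520 * 0.274 = 142 ⇒ total 1092
Band 2: 790 * 0.965 = 762
Band 3: 1600 * 0.948 = 1517
Band 4: 1750 * 0.949 = 1661
Band 5: 2170 * 0.931 = 2020
Band 6: 520 * 0.955 + 1070 * 0.261 = 497 + 279 = 776
End of period: [1092, 762, 1517, 1661, 2020, 776]
Period 2.
Births: 1517 * 0.543 = 824  |  2020 * 0.274 = 553 ⇒ total 1377
Band 2: 1092 * 0.965 = 1054
Band 3: 762 * 0.948 = 722
Band 4: 1517 * 0.949 = 1440
Band 5: 1661 * 0.931 = 1546
Band 6: 2020 * 0.955 + 776 * 0.261 = 1929 + 203 = 2132
End of period: [1377, 1054, 722, 1440, 1546, 2132]
Period 3.
Births: 722 * 0.543 = 392  |  1546 * 0.274 = 424 ⇒ total 816
Band 2: 1377 * 0.965 = 1329
Band 3: 1054 * 0.948 = 999
Band 4: 722 * 0.949 = 685
Band 5: 1440 * 0.931 = 1341
Band 6: 1546 * 0.955 + 2132 * 0.261 = 1476 + 556 = 2032
End of period: [816, 1329, 999, 685, 1341, 2032]
Period 4.
Births: 999 * 0.543 = 542  |  1341 * 0.274 = 367 ⇒ total 909
Band 2: 816 * 0.965 = 787
Band 3: 1329 * 0.948 = 1260
Band 4: 999 * 0.949 = 948
Band 5: 685 * 0.931 = 638
Band 6: 1341 * 0.955 + 2032 * 0.261 = 1281 + 530 = 1811
End of period: [909, 787, 1260, 948, 638, 1811]
Scenario B total after 4 periods: 6353
Difference B − A = 6353 − 5925 = 428

428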